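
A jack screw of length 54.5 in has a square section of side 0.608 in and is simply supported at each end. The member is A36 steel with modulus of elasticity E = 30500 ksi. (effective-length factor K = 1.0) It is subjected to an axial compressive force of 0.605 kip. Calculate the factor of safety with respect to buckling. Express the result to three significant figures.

n ≈ 1.91

I = a⁴/12 = 0.608⁴/12 = 1.139×10^-2 in⁴
Effective length L_e = K·L = 1 × 54.5 = 54.50 in
P_cr = π²EI / L_e² = π² × 30500×10³ × 1.139×10^-2 / 54.50² = 1.154×10^3 lb
Factor of safety n = P_cr / P = 1.1541 / 0.605 = 1.91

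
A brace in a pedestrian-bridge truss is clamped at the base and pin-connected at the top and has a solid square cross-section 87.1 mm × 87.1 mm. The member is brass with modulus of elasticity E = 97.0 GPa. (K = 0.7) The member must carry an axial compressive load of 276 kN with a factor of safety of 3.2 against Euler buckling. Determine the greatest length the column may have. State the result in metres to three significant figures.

I = a⁴/12 = 87.1⁴/12 = 4.796×10^6 mm⁴
I = 4.796×10^-6 m⁴
Required critical load P_cr = n·P = 3.2 × 276 = 883.2 kN = 8.832×10^5 N
From P_cr = π²EI/(K·L)²:  L = (1/K)·√(π²EI/P_cr) = (1/0.7)·√(π²×9.70×10^10×4.796×10^-6/8.832×10^5)
L = 3.26 m

L_max ≈ 3.26 m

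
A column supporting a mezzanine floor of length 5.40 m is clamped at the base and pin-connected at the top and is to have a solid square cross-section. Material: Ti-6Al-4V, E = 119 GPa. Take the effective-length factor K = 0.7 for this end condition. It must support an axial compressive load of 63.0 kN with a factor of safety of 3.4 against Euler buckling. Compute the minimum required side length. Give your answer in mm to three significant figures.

a ≈ 74.8 mm

Required P_cr = n·P = 3.4 × 63.0 = 214.2 kN
L_e = K·L = 0.7 × 5.40 = 3.780 m
Required I = P_cr·L_e²/(π²E) = 2.142×10^5 × 3.780² / (π² × 1.19×10^11) = 2.606×10^-6 m⁴
I_req = 2.606×10^6 mm⁴
Solid square: I = a⁴/12  ⇒  a = (12I)^(1/4) = (12×2.606×10^6)^(1/4) = 74.8 mm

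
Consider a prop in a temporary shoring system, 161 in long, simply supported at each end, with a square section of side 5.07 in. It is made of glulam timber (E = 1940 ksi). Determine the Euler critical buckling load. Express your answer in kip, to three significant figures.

I = a⁴/12 = 5.07⁴/12 = 55.06 in⁴
Effective length L_e = K·L = 1 × 161 = 161.0 in
P_cr = π²EI / L_e² = π² × 1940×10³ × 55.06 / 161.0² = 4.067×10^4 lb

P_cr ≈ 40.7 kip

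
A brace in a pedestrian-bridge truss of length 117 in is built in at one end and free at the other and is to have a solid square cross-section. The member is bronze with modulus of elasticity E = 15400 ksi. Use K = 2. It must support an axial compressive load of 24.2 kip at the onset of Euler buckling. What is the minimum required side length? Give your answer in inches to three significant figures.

L_e = K·L = 2 × 117 = 234.0 in
Required I = P_cr·L_e²/(π²E) = 2.420×10^4 × 234.0² / (π² × 1.54×10^7) = 8.718 in⁴
Solid square: I = a⁴/12  ⇒  a = (12I)^(1/4) = (12×8.718)^(1/4) = 3.20 in

a ≈ 3.20 in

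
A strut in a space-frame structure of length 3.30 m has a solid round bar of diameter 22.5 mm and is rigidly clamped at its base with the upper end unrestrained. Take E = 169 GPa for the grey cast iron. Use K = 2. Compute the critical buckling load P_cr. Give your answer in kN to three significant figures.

P_cr ≈ 0.482 kN

I = πd⁴/64 = π×22.5⁴/64 = 1.258×10^4 mm⁴
I = 1.258×10^4 mm⁴ = 1.258×10^-8 m⁴
Effective length L_e = K·L = 2 × 3.30 = 6.600 m
P_cr = π²EI / L_e² = π² × 169×10⁹ × 1.258×10^-8 / 6.600² = 481.7 N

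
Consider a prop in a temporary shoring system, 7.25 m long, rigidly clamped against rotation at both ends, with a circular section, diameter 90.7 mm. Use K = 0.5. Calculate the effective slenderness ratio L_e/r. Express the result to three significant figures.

For a solid circle r = d/4 = 90.7/4 = 22.68 mm
L_e = K·L = 0.5 × 7.25 m = 3.625 m = 3625.0 mm
λ = L_e / r_min = 3625.0 / 22.68 = 160

λ ≈ 160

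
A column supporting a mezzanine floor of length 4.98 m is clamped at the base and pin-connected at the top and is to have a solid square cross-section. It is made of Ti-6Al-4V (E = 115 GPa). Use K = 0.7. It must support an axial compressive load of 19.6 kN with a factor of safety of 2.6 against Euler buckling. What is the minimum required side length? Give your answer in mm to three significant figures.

a ≈ 50.6 mm

Required P_cr = n·P = 2.6 × 19.6 = 50.96 kN
L_e = K·L = 0.7 × 4.98 = 3.486 m
Required I = P_cr·L_e²/(π²E) = 5.096×10^4 × 3.486² / (π² × 1.15×10^11) = 5.456×10^-7 m⁴
I_req = 5.456×10^5 mm⁴
Solid square: I = a⁴/12  ⇒  a = (12I)^(1/4) = (12×5.456×10^5)^(1/4) = 50.6 mm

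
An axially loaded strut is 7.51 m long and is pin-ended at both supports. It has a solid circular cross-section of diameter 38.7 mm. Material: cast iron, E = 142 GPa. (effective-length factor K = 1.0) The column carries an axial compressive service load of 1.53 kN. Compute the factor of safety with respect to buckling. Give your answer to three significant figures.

n ≈ 1.79

I = πd⁴/64 = π×38.7⁴/64 = 1.101×10^5 mm⁴
I = 1.101×10^5 mm⁴ = 1.101×10^-7 m⁴
Effective length L_e = K·L = 1 × 7.51 = 7.510 m
P_cr = π²EI / L_e² = π² × 142×10⁹ × 1.101×10^-7 / 7.510² = 2.736×10^3 N
Factor of safety n = P_cr / P = 2.7360 / 1.53 = 1.79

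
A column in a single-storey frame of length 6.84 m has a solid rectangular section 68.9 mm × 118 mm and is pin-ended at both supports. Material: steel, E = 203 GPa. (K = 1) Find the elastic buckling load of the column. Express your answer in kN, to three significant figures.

Buckling occurs about the weak axis: I_min = h·b³/12 with b = 68.9 mm (the shorter side).
I_min = 118×68.9³/12 = 3.216×10^6 mm⁴
I = 3.216×10^6 mm⁴ = 3.216×10^-6 m⁴
Effective length L_e = K·L = 1 × 6.84 = 6.840 m
P_cr = π²EI / L_e² = π² × 203×10⁹ × 3.216×10^-6 / 6.840² = 1.377×10^5 N

P_cr ≈ 138 kN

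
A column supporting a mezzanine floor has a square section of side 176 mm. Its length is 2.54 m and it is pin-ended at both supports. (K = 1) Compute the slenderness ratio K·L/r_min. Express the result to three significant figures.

λ ≈ 50.0

I = a⁴/12 = 176⁴/12 = 7.996×10^7 mm⁴
A = 3.098×10^4 mm²;  r_min = √(I/A) = √(7.996×10^7/3.098×10^4) = 50.81 mm
L_e = K·L = 1 × 2.54 m = 2.540 m = 2540.0 mm
λ = L_e / r_min = 2540.0 / 50.81 = 50.0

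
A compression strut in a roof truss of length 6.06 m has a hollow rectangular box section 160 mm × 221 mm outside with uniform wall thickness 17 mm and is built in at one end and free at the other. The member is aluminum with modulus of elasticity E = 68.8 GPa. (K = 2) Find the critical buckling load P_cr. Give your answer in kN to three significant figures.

Inner dimensions: h_i = 221 − 2×17 = 187.0 mm, b_i = 160 − 2×17 = 126.0 mm
Weak-axis I_min = (h_o·b_o³ − h_i·b_i³)/12 with b_o = 160, b_i = 126.0 mm (shorter outer/inner sides).
I_min = (221×160³ − 187.0×126.0³)/12 = 4.426×10^7 mm⁴
I = 4.426×10^7 mm⁴ = 4.426×10^-5 m⁴
Effective length L_e = K·L = 2 × 6.06 = 12.12 m
P_cr = π²EI / L_e² = π² × 68.8×10⁹ × 4.426×10^-5 / 12.12² = 2.046×10^5 N

P_cr ≈ 205 kN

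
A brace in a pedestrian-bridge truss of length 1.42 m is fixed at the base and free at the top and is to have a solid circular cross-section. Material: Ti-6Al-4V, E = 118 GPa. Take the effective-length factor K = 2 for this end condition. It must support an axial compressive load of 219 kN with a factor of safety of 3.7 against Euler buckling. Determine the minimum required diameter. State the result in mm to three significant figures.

d ≈ 103 mm

Required P_cr = n·P = 3.7 × 219 = 810.3 kN
L_e = K·L = 2 × 1.42 = 2.840 m
Required I = P_cr·L_e²/(π²E) = 8.103×10^5 × 2.840² / (π² × 1.18×10^11) = 5.612×10^-6 m⁴
I_req = 5.612×10^6 mm⁴
Solid circle: I = πd⁴/64  ⇒  d = (64I/π)^(1/4) = (64×5.612×10^6/π)^(1/4) = 103 mm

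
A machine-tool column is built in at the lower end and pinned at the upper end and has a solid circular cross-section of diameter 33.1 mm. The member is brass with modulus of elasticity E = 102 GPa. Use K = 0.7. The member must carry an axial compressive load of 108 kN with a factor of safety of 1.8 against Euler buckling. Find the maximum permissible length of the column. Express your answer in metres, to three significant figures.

L_max ≈ 0.789 m

I = πd⁴/64 = π×33.1⁴/64 = 5.892×10^4 mm⁴
I = 5.892×10^-8 m⁴
Required critical load P_cr = n·P = 1.8 × 108 = 194.4 kN = 1.944×10^5 N
From P_cr = π²EI/(K·L)²:  L = (1/K)·√(π²EI/P_cr) = (1/0.7)·√(π²×1.02×10^11×5.892×10^-8/1.944×10^5)
L = 0.789 m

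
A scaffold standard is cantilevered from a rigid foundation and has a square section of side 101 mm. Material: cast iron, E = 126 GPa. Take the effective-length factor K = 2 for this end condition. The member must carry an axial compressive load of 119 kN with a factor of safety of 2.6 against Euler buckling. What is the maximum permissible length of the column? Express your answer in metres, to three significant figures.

L_max ≈ 2.95 m

I = a⁴/12 = 101⁴/12 = 8.672×10^6 mm⁴
I = 8.672×10^-6 m⁴
Required critical load P_cr = n·P = 2.6 × 119 = 309.4 kN = 3.094×10^5 N
From P_cr = π²EI/(K·L)²:  L = (1/K)·√(π²EI/P_cr) = (1/2)·√(π²×1.26×10^11×8.672×10^-6/3.094×10^5)
L = 2.95 m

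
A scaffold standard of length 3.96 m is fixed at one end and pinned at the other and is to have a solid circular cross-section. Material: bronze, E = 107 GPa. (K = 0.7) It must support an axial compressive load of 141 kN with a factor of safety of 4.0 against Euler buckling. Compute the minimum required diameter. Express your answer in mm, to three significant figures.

Required P_cr = n·P = 4.0 × 141 = 564.0 kN
L_e = K·L = 0.7 × 3.96 = 2.772 m
Required I = P_cr·L_e²/(π²E) = 5.640×10^5 × 2.772² / (π² × 1.07×10^11) = 4.104×10^-6 m⁴
I_req = 4.104×10^6 mm⁴
Solid circle: I = πd⁴/64  ⇒  d = (64I/π)^(1/4) = (64×4.104×10^6/π)^(1/4) = 95.6 mm

d ≈ 95.6 mm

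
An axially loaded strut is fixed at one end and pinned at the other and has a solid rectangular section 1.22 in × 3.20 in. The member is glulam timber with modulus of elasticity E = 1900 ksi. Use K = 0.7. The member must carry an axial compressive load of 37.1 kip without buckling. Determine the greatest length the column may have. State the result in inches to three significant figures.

L_max ≈ 22.3 in

Buckling occurs about the weak axis: I_min = h·b³/12 with b = 1.22 in (the shorter side).
I_min = 3.20×1.22³/12 = 0.4842 in⁴
At the buckling limit P_cr = P = 3.710×10^4 lb
From P_cr = π²EI/(K·L)²:  L = (1/K)·√(π²EI/P_cr) = (1/0.7)·√(π²×1.90×10^6×0.4842/3.710×10^4)
L = 22.3 in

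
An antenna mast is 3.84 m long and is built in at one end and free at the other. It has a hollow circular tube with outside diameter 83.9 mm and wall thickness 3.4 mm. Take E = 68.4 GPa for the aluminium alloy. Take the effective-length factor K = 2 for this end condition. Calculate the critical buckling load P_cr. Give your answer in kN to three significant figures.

P_cr ≈ 7.99 kN

Inner diameter d_i = 83.9 − 2×3.4 = 77.10 mm
I = π(d_o⁴ − d_i⁴)/64 = π(83.9⁴ − 77.10⁴)/64 = 6.978×10^5 mm⁴
I = 6.978×10^5 mm⁴ = 6.978×10^-7 m⁴
Effective length L_e = K·L = 2 × 3.84 = 7.680 m
P_cr = π²EI / L_e² = π² × 68.4×10⁹ × 6.978×10^-7 / 7.680² = 7.986×10^3 N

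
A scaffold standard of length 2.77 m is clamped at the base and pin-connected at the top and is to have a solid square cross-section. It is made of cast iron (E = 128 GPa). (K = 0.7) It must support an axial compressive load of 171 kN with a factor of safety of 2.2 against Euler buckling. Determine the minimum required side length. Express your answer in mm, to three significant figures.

a ≈ 60.5 mm

Required P_cr = n·P = 2.2 × 171 = 376.2 kN
L_e = K·L = 0.7 × 2.77 = 1.939 m
Required I = P_cr·L_e²/(π²E) = 3.762×10^5 × 1.939² / (π² × 1.28×10^11) = 1.120×10^-6 m⁴
I_req = 1.120×10^6 mm⁴
Solid square: I = a⁴/12  ⇒  a = (12I)^(1/4) = (12×1.120×10^6)^(1/4) = 60.5 mm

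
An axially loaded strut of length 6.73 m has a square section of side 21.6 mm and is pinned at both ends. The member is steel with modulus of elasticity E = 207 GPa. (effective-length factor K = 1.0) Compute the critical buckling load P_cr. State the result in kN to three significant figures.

I = a⁴/12 = 21.6⁴/12 = 1.814×10^4 mm⁴
I = 1.814×10^4 mm⁴ = 1.814×10^-8 m⁴
Effective length L_e = K·L = 1 × 6.73 = 6.730 m
P_cr = π²EI / L_e² = π² × 207×10⁹ × 1.814×10^-8 / 6.730² = 818.2 N

P_cr ≈ 0.818 kN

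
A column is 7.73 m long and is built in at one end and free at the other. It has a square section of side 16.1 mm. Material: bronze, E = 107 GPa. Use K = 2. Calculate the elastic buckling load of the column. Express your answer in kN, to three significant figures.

I = a⁴/12 = 16.1⁴/12 = 5.599×10^3 mm⁴
I = 5.599×10^3 mm⁴ = 5.599×10^-9 m⁴
Effective length L_e = K·L = 2 × 7.73 = 15.46 m
P_cr = π²EI / L_e² = π² × 107×10⁹ × 5.599×10^-9 / 15.46² = 24.74 N

P_cr ≈ 0.0247 kN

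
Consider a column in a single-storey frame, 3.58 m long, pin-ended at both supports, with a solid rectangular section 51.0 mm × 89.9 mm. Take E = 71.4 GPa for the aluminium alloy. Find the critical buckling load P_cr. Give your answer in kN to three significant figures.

P_cr ≈ 54.6 kN

Buckling occurs about the weak axis: I_min = h·b³/12 with b = 51.0 mm (the shorter side).
I_min = 89.9×51.0³/12 = 9.938×10^5 mm⁴
I = 9.938×10^5 mm⁴ = 9.938×10^-7 m⁴
Effective length L_e = K·L = 1 × 3.58 = 3.580 m
P_cr = π²EI / L_e² = π² × 71.4×10⁹ × 9.938×10^-7 / 3.580² = 5.464×10^4 N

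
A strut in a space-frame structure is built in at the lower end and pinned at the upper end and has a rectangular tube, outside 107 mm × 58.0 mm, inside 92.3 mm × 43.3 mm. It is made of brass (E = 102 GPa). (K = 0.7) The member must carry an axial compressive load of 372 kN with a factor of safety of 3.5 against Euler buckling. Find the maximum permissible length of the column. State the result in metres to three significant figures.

Weak-axis I_min = (h_o·b_o³ − h_i·b_i³)/12 with b_o = 58.0, b_i = 43.30 mm (shorter outer/inner sides).
I_min = (107×58.0³ − 92.30×43.30³)/12 = 1.115×10^6 mm⁴
I = 1.115×10^-6 m⁴
Required critical load P_cr = n·P = 3.5 × 372 = 1302 kN = 1.302×10^6 N
From P_cr = π²EI/(K·L)²:  L = (1/K)·√(π²EI/P_cr) = (1/0.7)·√(π²×1.02×10^11×1.115×10^-6/1.302×10^6)
L = 1.33 m

L_max ≈ 1.33 m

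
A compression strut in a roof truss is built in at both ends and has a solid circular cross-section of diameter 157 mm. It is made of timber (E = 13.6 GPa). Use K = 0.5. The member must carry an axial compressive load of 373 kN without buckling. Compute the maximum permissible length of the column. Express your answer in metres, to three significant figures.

L_max ≈ 6.55 m

I = πd⁴/64 = π×157⁴/64 = 2.982×10^7 mm⁴
I = 2.982×10^-5 m⁴
At the buckling limit P_cr = P = 3.730×10^5 N
From P_cr = π²EI/(K·L)²:  L = (1/K)·√(π²EI/P_cr) = (1/0.5)·√(π²×1.36×10^10×2.982×10^-5/3.730×10^5)
L = 6.55 m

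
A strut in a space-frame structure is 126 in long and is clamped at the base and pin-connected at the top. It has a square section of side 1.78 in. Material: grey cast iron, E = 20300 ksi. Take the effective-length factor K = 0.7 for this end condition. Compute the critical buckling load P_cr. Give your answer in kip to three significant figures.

I = a⁴/12 = 1.78⁴/12 = 0.8366 in⁴
Effective length L_e = K·L = 0.7 × 126 = 88.20 in
P_cr = π²EI / L_e² = π² × 20300×10³ × 0.8366 / 88.20² = 2.155×10^4 lb

P_cr ≈ 21.5 kip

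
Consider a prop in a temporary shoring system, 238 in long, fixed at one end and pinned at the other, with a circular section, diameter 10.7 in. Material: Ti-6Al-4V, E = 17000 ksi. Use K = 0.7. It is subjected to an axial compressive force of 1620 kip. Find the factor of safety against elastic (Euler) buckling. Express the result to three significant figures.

n ≈ 2.40

I = πd⁴/64 = π×10.7⁴/64 = 643.4 in⁴
Effective length L_e = K·L = 0.7 × 238 = 166.6 in
P_cr = π²EI / L_e² = π² × 17000×10³ × 643.4 / 166.6² = 3.890×10^6 lb
Factor of safety n = P_cr / P = 3889.6 / 1620 = 2.40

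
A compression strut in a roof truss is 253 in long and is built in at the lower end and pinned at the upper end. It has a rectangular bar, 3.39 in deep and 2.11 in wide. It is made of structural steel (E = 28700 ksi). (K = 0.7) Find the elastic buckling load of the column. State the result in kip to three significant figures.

Buckling occurs about the weak axis: I_min = h·b³/12 with b = 2.11 in (the shorter side).
I_min = 3.39×2.11³/12 = 2.654 in⁴
Effective length L_e = K·L = 0.7 × 253 = 177.1 in
P_cr = π²EI / L_e² = π² × 28700×10³ × 2.654 / 177.1² = 2.397×10^4 lb

P_cr ≈ 24.0 kip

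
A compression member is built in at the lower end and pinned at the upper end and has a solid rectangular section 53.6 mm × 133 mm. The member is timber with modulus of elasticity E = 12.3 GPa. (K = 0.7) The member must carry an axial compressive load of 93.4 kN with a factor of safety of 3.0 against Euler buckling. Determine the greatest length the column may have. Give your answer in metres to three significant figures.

L_max ≈ 1.23 m

Buckling occurs about the weak axis: I_min = h·b³/12 with b = 53.6 mm (the shorter side).
I_min = 133×53.6³/12 = 1.707×10^6 mm⁴
I = 1.707×10^-6 m⁴
Required critical load P_cr = n·P = 3.0 × 93.4 = 280.2 kN = 2.802×10^5 N
From P_cr = π²EI/(K·L)²:  L = (1/K)·√(π²EI/P_cr) = (1/0.7)·√(π²×1.23×10^10×1.707×10^-6/2.802×10^5)
L = 1.23 m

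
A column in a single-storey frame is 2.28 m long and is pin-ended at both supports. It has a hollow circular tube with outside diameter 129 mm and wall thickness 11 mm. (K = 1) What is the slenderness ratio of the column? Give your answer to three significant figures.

Inner diameter d_i = 129 − 2×11 = 107.0 mm
I = π(d_o⁴ − d_i⁴)/64 = π(129⁴ − 107.0⁴)/64 = 7.159×10^6 mm⁴
A = 4.078×10^3 mm²;  r_min = √(I/A) = √(7.159×10^6/4.078×10^3) = 41.90 mm
L_e = K·L = 1 × 2.28 m = 2.280 m = 2280.0 mm
λ = L_e / r_min = 2280.0 / 41.90 = 54.4

λ ≈ 54.4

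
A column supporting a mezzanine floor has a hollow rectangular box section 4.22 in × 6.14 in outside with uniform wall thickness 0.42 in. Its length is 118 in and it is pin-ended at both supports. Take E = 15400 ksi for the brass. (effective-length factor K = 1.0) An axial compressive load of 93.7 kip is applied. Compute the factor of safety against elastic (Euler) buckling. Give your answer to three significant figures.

n ≈ 2.49

Inner dimensions: h_i = 6.14 − 2×0.42 = 5.300 in, b_i = 4.22 − 2×0.42 = 3.380 in
Weak-axis I_min = (h_o·b_o³ − h_i·b_i³)/12 with b_o = 4.22, b_i = 3.380 in (shorter outer/inner sides).
I_min = (6.14×4.22³ − 5.300×3.380³)/12 = 21.40 in⁴
Effective length L_e = K·L = 1 × 118 = 118.0 in
P_cr = π²EI / L_e² = π² × 15400×10³ × 21.40 / 118.0² = 2.336×10^5 lb
Factor of safety n = P_cr / P = 233.57 / 93.7 = 2.49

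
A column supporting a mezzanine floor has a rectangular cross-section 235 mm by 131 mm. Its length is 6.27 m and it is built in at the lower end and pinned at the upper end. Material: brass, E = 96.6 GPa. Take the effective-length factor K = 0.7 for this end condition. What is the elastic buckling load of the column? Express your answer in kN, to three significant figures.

P_cr ≈ 2180 kN

Buckling occurs about the weak axis: I_min = h·b³/12 with b = 131 mm (the shorter side).
I_min = 235×131³/12 = 4.403×10^7 mm⁴
I = 4.403×10^7 mm⁴ = 4.403×10^-5 m⁴
Effective length L_e = K·L = 0.7 × 6.27 = 4.389 m
P_cr = π²EI / L_e² = π² × 96.6×10⁹ × 4.403×10^-5 / 4.389² = 2.179×10^6 N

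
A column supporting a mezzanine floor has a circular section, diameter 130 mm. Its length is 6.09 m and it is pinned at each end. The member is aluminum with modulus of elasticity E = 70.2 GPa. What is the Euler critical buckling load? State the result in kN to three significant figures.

I = πd⁴/64 = π×130⁴/64 = 1.402×10^7 mm⁴
I = 1.402×10^7 mm⁴ = 1.402×10^-5 m⁴
Effective length L_e = K·L = 1 × 6.09 = 6.090 m
P_cr = π²EI / L_e² = π² × 70.2×10⁹ × 1.402×10^-5 / 6.090² = 2.619×10^5 N

P_cr ≈ 262 kN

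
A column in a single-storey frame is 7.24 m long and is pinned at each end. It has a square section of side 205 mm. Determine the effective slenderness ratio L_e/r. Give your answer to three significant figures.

λ ≈ 122

For a square r = a/√12 = 205/√12 = 59.18 mm
L_e = K·L = 1 × 7.24 m = 7.240 m = 7240.0 mm
λ = L_e / r_min = 7240.0 / 59.18 = 122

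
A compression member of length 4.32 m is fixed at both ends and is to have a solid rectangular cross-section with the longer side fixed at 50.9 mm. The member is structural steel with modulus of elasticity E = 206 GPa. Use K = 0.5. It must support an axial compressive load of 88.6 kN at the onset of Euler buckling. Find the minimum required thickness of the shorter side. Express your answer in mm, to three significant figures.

L_e = K·L = 0.5 × 4.32 = 2.160 m
Required I = P_cr·L_e²/(π²E) = 8.860×10^4 × 2.160² / (π² × 2.06×10^11) = 2.033×10^-7 m⁴
I_req = 2.033×10^5 mm⁴
Rectangle, weak axis: I_min = h·b³/12 with h = 50.9 mm fixed  ⇒  b = (12I/h)^(1/3) = 36.3 mm

b ≈ 36.3 mm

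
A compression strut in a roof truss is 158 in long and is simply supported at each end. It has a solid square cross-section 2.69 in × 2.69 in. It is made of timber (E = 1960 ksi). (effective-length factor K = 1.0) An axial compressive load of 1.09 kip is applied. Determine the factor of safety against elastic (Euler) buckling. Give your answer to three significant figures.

n ≈ 3.10

I = a⁴/12 = 2.69⁴/12 = 4.363 in⁴
Effective length L_e = K·L = 1 × 158 = 158.0 in
P_cr = π²EI / L_e² = π² × 1960×10³ × 4.363 / 158.0² = 3.381×10^3 lb
Factor of safety n = P_cr / P = 3.3812 / 1.09 = 3.10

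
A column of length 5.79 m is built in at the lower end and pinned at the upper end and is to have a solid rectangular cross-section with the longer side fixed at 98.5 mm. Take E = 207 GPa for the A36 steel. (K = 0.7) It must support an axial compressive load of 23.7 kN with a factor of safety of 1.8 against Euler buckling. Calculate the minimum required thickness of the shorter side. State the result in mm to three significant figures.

b ≈ 34.7 mm

Required P_cr = n·P = 1.8 × 23.7 = 42.66 kN
L_e = K·L = 0.7 × 5.79 = 4.053 m
Required I = P_cr·L_e²/(π²E) = 4.266×10^4 × 4.053² / (π² × 2.07×10^11) = 3.430×10^-7 m⁴
I_req = 3.430×10^5 mm⁴
Rectangle, weak axis: I_min = h·b³/12 with h = 98.5 mm fixed  ⇒  b = (12I/h)^(1/3) = 34.7 mm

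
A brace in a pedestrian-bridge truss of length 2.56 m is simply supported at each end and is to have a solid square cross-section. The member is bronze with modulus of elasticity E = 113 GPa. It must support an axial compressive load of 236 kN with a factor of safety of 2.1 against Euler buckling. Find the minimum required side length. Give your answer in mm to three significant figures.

Required P_cr = n·P = 2.1 × 236 = 495.6 kN
L_e = K·L = 1 × 2.56 = 2.560 m
Required I = P_cr·L_e²/(π²E) = 4.956×10^5 × 2.560² / (π² × 1.13×10^11) = 2.912×10^-6 m⁴
I_req = 2.912×10^6 mm⁴
Solid square: I = a⁴/12  ⇒  a = (12I)^(1/4) = (12×2.912×10^6)^(1/4) = 76.9 mm

a ≈ 76.9 mm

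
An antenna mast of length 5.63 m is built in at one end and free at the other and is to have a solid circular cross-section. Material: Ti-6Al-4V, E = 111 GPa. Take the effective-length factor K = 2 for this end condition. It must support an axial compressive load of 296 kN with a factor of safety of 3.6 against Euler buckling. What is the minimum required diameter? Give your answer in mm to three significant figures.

d ≈ 224 mm

Required P_cr = n·P = 3.6 × 296 = 1066 kN
L_e = K·L = 2 × 5.63 = 11.26 m
Required I = P_cr·L_e²/(π²E) = 1.066×10^6 × 11.26² / (π² × 1.11×10^11) = 1.233×10^-4 m⁴
I_req = 1.233×10^8 mm⁴
Solid circle: I = πd⁴/64  ⇒  d = (64I/π)^(1/4) = (64×1.233×10^8/π)^(1/4) = 224 mm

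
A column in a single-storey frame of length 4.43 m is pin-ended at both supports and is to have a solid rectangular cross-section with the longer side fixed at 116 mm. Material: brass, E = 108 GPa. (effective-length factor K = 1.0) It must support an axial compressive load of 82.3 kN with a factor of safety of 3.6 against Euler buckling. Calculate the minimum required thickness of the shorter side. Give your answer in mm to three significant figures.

Required P_cr = n·P = 3.6 × 82.3 = 296.3 kN
L_e = K·L = 1 × 4.43 = 4.430 m
Required I = P_cr·L_e²/(π²E) = 2.963×10^5 × 4.430² / (π² × 1.08×10^11) = 5.455×10^-6 m⁴
I_req = 5.455×10^6 mm⁴
Rectangle, weak axis: I_min = h·b³/12 with h = 116 mm fixed  ⇒  b = (12I/h)^(1/3) = 82.6 mm

b ≈ 82.6 mm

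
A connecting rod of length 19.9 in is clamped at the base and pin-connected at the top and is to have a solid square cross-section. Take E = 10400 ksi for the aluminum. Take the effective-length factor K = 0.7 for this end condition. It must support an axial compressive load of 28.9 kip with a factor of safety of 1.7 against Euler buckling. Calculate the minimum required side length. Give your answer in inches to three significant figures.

a ≈ 1.03 in

Required P_cr = n·P = 1.7 × 28.9 = 49.13 kip
L_e = K·L = 0.7 × 19.9 = 13.93 in
Required I = P_cr·L_e²/(π²E) = 4.913×10^4 × 13.93² / (π² × 1.04×10^7) = 9.288×10^-2 in⁴
Solid square: I = a⁴/12  ⇒  a = (12I)^(1/4) = (12×9.288×10^-2)^(1/4) = 1.03 in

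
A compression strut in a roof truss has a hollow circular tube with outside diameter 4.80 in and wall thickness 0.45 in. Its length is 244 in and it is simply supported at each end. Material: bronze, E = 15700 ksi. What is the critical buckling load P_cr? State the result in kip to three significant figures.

P_cr ≈ 38.3 kip

Inner diameter d_i = 4.80 − 2×0.45 = 3.900 in
I = π(d_o⁴ − d_i⁴)/64 = π(4.80⁴ − 3.900⁴)/64 = 14.70 in⁴
Effective length L_e = K·L = 1 × 244 = 244.0 in
P_cr = π²EI / L_e² = π² × 15700×10³ × 14.70 / 244.0² = 3.826×10^4 lb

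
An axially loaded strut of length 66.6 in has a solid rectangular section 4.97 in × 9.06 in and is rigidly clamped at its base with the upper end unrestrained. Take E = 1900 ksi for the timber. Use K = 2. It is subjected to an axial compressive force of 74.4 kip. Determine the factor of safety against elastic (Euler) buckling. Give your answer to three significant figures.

n ≈ 1.32

Buckling occurs about the weak axis: I_min = h·b³/12 with b = 4.97 in (the shorter side).
I_min = 9.06×4.97³/12 = 92.69 in⁴
Effective length L_e = K·L = 2 × 66.6 = 133.2 in
P_cr = π²EI / L_e² = π² × 1900×10³ × 92.69 / 133.2² = 9.796×10^4 lb
Factor of safety n = P_cr / P = 97.963 / 74.4 = 1.32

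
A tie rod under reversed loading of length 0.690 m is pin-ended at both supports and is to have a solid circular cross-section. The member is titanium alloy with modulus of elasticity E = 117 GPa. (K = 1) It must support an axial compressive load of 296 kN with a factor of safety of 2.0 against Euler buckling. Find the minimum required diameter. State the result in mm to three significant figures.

Required P_cr = n·P = 2.0 × 296 = 592.0 kN
L_e = K·L = 1 × 0.690 = 0.6900 m
Required I = P_cr·L_e²/(π²E) = 5.920×10^5 × 0.6900² / (π² × 1.17×10^11) = 2.441×10^-7 m⁴
I_req = 2.441×10^5 mm⁴
Solid circle: I = πd⁴/64  ⇒  d = (64I/π)^(1/4) = (64×2.441×10^5/π)^(1/4) = 47.2 mm

d ≈ 47.2 mm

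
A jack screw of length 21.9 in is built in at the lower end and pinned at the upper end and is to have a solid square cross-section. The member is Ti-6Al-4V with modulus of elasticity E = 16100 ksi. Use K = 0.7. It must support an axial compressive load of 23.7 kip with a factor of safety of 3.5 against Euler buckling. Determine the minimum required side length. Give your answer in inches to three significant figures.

a ≈ 1.10 in

Required P_cr = n·P = 3.5 × 23.7 = 82.95 kip
L_e = K·L = 0.7 × 21.9 = 15.33 in
Required I = P_cr·L_e²/(π²E) = 8.295×10^4 × 15.33² / (π² × 1.61×10^7) = 0.1227 in⁴
Solid square: I = a⁴/12  ⇒  a = (12I)^(1/4) = (12×0.1227)^(1/4) = 1.10 in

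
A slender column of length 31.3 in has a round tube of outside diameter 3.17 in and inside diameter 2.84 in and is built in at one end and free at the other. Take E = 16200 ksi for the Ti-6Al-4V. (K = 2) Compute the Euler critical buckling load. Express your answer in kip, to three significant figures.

P_cr ≈ 72.0 kip

d_o = 3.17 in, d_i = 2.84 in
I = π(d_o⁴ − d_i⁴)/64 = π(3.17⁴ − 2.840⁴)/64 = 1.764 in⁴
Effective length L_e = K·L = 2 × 31.3 = 62.60 in
P_cr = π²EI / L_e² = π² × 16200×10³ × 1.764 / 62.60² = 7.195×10^4 lb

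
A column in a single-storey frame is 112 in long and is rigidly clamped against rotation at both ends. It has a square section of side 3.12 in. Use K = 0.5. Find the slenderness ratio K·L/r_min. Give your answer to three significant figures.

λ ≈ 62.2

For a square r = a/√12 = 3.12/√12 = 0.9007 in
L_e = K·L = 0.5 × 112 = 56.00 in
λ = L_e / r_min = 56.000 / 0.9007 = 62.2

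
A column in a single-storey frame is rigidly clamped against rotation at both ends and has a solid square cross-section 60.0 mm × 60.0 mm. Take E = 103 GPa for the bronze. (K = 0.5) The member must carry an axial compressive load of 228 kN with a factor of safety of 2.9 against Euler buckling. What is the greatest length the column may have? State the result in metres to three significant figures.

L_max ≈ 2.58 m

I = a⁴/12 = 60.0⁴/12 = 1.080×10^6 mm⁴
I = 1.080×10^-6 m⁴
Required critical load P_cr = n·P = 2.9 × 228 = 661.2 kN = 6.612×10^5 N
From P_cr = π²EI/(K·L)²:  L = (1/K)·√(π²EI/P_cr) = (1/0.5)·√(π²×1.03×10^11×1.080×10^-6/6.612×10^5)
L = 2.58 m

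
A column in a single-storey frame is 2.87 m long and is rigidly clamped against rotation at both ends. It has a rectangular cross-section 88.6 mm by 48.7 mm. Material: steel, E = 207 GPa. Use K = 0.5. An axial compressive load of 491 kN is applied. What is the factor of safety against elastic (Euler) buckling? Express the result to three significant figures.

n ≈ 1.72

Buckling occurs about the weak axis: I_min = h·b³/12 with b = 48.7 mm (the shorter side).
I_min = 88.6×48.7³/12 = 8.528×10^5 mm⁴
I = 8.528×10^5 mm⁴ = 8.528×10^-7 m⁴
Effective length L_e = K·L = 0.5 × 2.87 = 1.435 m
P_cr = π²EI / L_e² = π² × 207×10⁹ × 8.528×10^-7 / 1.435² = 8.461×10^5 N
Factor of safety n = P_cr / P = 846.07 / 491 = 1.72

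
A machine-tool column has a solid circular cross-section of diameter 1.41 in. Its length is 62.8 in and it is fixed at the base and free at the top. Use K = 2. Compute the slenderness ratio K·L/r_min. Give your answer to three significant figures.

I = πd⁴/64 = π×1.41⁴/64 = 0.1940 in⁴
A = 1.561 in²;  r_min = √(I/A) = √(0.1940/1.561) = 0.3525 in
L_e = K·L = 2 × 62.8 = 125.6 in
λ = L_e / r_min = 125.60 / 0.3525 = 356

λ ≈ 356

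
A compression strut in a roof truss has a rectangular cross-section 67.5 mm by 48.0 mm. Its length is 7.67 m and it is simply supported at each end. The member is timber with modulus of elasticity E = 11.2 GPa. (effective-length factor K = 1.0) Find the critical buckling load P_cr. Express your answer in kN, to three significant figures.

Buckling occurs about the weak axis: I_min = h·b³/12 with b = 48.0 mm (the shorter side).
I_min = 67.5×48.0³/12 = 6.221×10^5 mm⁴
I = 6.221×10^5 mm⁴ = 6.221×10^-7 m⁴
Effective length L_e = K·L = 1 × 7.67 = 7.670 m
P_cr = π²EI / L_e² = π² × 11.2×10⁹ × 6.221×10^-7 / 7.670² = 1.169×10^3 N

P_cr ≈ 1.17 kN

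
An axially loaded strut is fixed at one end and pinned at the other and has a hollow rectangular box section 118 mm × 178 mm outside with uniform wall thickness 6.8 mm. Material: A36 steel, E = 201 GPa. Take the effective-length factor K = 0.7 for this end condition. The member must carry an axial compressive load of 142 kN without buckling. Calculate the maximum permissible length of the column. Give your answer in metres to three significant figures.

Inner dimensions: h_i = 178 − 2×6.8 = 164.4 mm, b_i = 118 − 2×6.8 = 104.4 mm
Weak-axis I_min = (h_o·b_o³ − h_i·b_i³)/12 with b_o = 118, b_i = 104.4 mm (shorter outer/inner sides).
I_min = (178×118³ − 164.4×104.4³)/12 = 8.783×10^6 mm⁴
I = 8.783×10^-6 m⁴
At the buckling limit P_cr = P = 1.420×10^5 N
From P_cr = π²EI/(K·L)²:  L = (1/K)·√(π²EI/P_cr) = (1/0.7)·√(π²×2.01×10^11×8.783×10^-6/1.420×10^5)
L = 15.8 m

L_max ≈ 15.8 m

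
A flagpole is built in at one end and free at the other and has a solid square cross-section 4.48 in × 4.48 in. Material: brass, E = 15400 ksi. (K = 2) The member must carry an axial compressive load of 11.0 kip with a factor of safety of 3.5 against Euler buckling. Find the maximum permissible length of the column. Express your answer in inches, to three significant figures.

I = a⁴/12 = 4.48⁴/12 = 33.57 in⁴
Required critical load P_cr = n·P = 3.5 × 11.0 = 38.50 kip = 3.850×10^4 lb
From P_cr = π²EI/(K·L)²:  L = (1/K)·√(π²EI/P_cr) = (1/2)·√(π²×1.54×10^7×33.57/3.850×10^4)
L = 182 in

L_max ≈ 182 in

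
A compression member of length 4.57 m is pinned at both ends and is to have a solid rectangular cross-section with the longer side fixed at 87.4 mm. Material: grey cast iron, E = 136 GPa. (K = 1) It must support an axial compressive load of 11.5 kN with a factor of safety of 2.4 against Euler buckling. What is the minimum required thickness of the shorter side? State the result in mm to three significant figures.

Required P_cr = n·P = 2.4 × 11.5 = 27.60 kN
L_e = K·L = 1 × 4.57 = 4.570 m
Required I = P_cr·L_e²/(π²E) = 2.760×10^4 × 4.570² / (π² × 1.36×10^11) = 4.294×10^-7 m⁴
I_req = 4.294×10^5 mm⁴
Rectangle, weak axis: I_min = h·b³/12 with h = 87.4 mm fixed  ⇒  b = (12I/h)^(1/3) = 38.9 mm

b ≈ 38.9 mm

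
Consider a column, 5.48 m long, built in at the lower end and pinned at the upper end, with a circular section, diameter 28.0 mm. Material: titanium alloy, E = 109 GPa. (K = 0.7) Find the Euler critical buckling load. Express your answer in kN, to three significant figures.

I = πd⁴/64 = π×28.0⁴/64 = 3.017×10^4 mm⁴
I = 3.017×10^4 mm⁴ = 3.017×10^-8 m⁴
Effective length L_e = K·L = 0.7 × 5.48 = 3.836 m
P_cr = π²EI / L_e² = π² × 109×10⁹ × 3.017×10^-8 / 3.836² = 2.206×10^3 N

P_cr ≈ 2.21 kN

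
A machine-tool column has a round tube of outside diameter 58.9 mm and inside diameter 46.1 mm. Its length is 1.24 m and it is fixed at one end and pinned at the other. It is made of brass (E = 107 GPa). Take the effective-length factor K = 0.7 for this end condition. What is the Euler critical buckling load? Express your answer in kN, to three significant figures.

P_cr ≈ 517 kN

d_o = 58.9 mm, d_i = 46.1 mm
I = π(d_o⁴ − d_i⁴)/64 = π(58.9⁴ − 46.10⁴)/64 = 3.691×10^5 mm⁴
I = 3.691×10^5 mm⁴ = 3.691×10^-7 m⁴
Effective length L_e = K·L = 0.7 × 1.24 = 0.8680 m
P_cr = π²EI / L_e² = π² × 107×10⁹ × 3.691×10^-7 / 0.8680² = 5.173×10^5 N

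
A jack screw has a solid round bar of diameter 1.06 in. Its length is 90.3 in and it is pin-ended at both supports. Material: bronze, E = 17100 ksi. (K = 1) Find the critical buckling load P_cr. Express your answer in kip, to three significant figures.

I = πd⁴/64 = π×1.06⁴/64 = 6.197×10^-2 in⁴
Effective length L_e = K·L = 1 × 90.3 = 90.30 in
P_cr = π²EI / L_e² = π² × 17100×10³ × 6.197×10^-2 / 90.30² = 1.283×10^3 lb

P_cr ≈ 1.28 kip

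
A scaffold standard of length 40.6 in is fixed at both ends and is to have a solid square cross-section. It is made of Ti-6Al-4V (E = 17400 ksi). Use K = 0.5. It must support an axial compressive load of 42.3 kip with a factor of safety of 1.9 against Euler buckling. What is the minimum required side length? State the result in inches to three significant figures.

Required P_cr = n·P = 1.9 × 42.3 = 80.37 kip
L_e = K·L = 0.5 × 40.6 = 20.30 in
Required I = P_cr·L_e²/(π²E) = 8.037×10^4 × 20.30² / (π² × 1.74×10^7) = 0.1929 in⁴
Solid square: I = a⁴/12  ⇒  a = (12I)^(1/4) = (12×0.1929)^(1/4) = 1.23 in

a ≈ 1.23 in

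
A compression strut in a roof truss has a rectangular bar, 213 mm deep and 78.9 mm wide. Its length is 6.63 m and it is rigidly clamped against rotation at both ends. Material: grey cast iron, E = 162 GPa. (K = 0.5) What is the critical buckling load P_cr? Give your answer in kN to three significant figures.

P_cr ≈ 1270 kN

Buckling occurs about the weak axis: I_min = h·b³/12 with b = 78.9 mm (the shorter side).
I_min = 213×78.9³/12 = 8.718×10^6 mm⁴
I = 8.718×10^6 mm⁴ = 8.718×10^-6 m⁴
Effective length L_e = K·L = 0.5 × 6.63 = 3.315 m
P_cr = π²EI / L_e² = π² × 162×10⁹ × 8.718×10^-6 / 3.315² = 1.268×10^6 N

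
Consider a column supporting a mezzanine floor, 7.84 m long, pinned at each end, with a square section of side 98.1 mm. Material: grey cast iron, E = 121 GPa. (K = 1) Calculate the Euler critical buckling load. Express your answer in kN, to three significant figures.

P_cr ≈ 150 kN

I = a⁴/12 = 98.1⁴/12 = 7.718×10^6 mm⁴
I = 7.718×10^6 mm⁴ = 7.718×10^-6 m⁴
Effective length L_e = K·L = 1 × 7.84 = 7.840 m
P_cr = π²EI / L_e² = π² × 121×10⁹ × 7.718×10^-6 / 7.840² = 1.500×10^5 N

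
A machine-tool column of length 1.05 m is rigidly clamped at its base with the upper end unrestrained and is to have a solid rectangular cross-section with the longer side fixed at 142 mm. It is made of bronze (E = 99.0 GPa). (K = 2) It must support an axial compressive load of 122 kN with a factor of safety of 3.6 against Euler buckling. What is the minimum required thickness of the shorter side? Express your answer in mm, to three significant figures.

b ≈ 55.1 mm

Required P_cr = n·P = 3.6 × 122 = 439.2 kN
L_e = K·L = 2 × 1.05 = 2.100 m
Required I = P_cr·L_e²/(π²E) = 4.392×10^5 × 2.100² / (π² × 9.90×10^10) = 1.982×10^-6 m⁴
I_req = 1.982×10^6 mm⁴
Rectangle, weak axis: I_min = h·b³/12 with h = 142 mm fixed  ⇒  b = (12I/h)^(1/3) = 55.1 mm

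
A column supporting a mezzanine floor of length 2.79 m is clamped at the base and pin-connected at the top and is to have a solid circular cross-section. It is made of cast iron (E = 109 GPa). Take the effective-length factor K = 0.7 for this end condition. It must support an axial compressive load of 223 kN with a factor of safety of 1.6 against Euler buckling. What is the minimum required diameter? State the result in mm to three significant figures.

Required P_cr = n·P = 1.6 × 223 = 356.8 kN
L_e = K·L = 0.7 × 2.79 = 1.953 m
Required I = P_cr·L_e²/(π²E) = 3.568×10^5 × 1.953² / (π² × 1.09×10^11) = 1.265×10^-6 m⁴
I_req = 1.265×10^6 mm⁴
Solid circle: I = πd⁴/64  ⇒  d = (64I/π)^(1/4) = (64×1.265×10^6/π)^(1/4) = 71.2 mm

d ≈ 71.2 mm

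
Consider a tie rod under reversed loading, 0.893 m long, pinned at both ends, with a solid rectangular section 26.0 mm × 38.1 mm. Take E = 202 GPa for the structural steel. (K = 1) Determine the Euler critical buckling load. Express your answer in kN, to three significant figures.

Buckling occurs about the weak axis: I_min = h·b³/12 with b = 26.0 mm (the shorter side).
I_min = 38.1×26.0³/12 = 5.580×10^4 mm⁴
I = 5.580×10^4 mm⁴ = 5.580×10^-8 m⁴
Effective length L_e = K·L = 1 × 0.893 = 0.8930 m
P_cr = π²EI / L_e² = π² × 202×10⁹ × 5.580×10^-8 / 0.8930² = 1.395×10^5 N

P_cr ≈ 140 kN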